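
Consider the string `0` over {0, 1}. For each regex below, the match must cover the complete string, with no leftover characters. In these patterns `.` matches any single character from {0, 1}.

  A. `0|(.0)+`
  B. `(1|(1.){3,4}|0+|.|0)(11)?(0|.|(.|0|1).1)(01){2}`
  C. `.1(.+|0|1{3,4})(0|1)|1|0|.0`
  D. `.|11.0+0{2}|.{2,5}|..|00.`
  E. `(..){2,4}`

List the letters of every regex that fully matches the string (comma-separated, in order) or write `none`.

A → match
B → no match — must end with `01`
C → match
D → match
E → no match

A, C, D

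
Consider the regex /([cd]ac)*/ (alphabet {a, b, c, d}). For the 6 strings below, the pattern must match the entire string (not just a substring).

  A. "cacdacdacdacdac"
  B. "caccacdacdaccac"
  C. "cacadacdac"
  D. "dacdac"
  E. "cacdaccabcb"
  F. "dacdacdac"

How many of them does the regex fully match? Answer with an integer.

A → match
B → match
C → no match
D → match
E → no match
F → match
Total matched: 4

4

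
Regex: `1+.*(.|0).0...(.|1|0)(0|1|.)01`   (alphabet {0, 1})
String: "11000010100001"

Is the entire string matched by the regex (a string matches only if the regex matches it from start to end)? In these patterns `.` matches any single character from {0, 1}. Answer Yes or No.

No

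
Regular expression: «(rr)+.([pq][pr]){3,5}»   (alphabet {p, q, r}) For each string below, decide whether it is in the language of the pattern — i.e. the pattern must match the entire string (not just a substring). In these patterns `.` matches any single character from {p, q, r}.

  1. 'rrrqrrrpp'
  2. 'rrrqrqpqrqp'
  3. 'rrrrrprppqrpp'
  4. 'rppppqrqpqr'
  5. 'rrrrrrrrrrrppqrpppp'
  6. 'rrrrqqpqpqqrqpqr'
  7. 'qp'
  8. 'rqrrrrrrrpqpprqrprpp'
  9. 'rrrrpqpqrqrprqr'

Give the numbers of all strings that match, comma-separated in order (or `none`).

1 → no match
2 → match
3 → match
4 → no match — must start with 'rr'
5 → match
6 → no match
7 → no match — must start with 'rr'
8 → no match — must start with 'rr'
9 → match

2, 3, 5, 9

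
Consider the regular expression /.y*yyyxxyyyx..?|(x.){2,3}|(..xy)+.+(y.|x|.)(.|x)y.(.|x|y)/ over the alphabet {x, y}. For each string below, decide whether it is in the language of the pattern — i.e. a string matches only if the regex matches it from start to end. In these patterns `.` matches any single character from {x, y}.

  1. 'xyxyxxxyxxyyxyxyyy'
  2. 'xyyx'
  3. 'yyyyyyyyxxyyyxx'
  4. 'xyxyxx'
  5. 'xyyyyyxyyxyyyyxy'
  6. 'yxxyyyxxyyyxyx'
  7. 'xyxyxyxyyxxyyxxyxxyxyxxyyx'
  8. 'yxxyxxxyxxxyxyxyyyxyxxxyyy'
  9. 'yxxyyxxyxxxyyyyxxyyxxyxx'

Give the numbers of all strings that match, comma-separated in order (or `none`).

1 → match
2 → no match
3 → match
4 → match
5 → no match
6 → no match
7 → match
8 → match
9 → match

1, 3, 4, 7, 8, 9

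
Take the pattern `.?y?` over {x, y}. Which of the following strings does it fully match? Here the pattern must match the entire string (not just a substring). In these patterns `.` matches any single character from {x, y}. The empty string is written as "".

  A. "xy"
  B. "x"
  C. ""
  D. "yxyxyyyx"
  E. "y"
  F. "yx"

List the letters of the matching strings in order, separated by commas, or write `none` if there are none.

A → match
B → match
C → match
D → no match
E → match
F → no match

A, B, C, E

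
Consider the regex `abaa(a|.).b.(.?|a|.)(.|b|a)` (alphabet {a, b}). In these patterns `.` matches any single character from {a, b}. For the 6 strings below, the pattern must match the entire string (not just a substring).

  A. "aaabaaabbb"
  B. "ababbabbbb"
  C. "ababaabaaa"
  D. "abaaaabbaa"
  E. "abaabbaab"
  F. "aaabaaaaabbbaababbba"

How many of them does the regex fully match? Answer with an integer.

1

A → no match — must start with "abaa"
B → no match — must start with "abaa"
C → no match — must start with "abaa"
D → match
E → no match
F → no match — must start with "abaa"
Total matched: 1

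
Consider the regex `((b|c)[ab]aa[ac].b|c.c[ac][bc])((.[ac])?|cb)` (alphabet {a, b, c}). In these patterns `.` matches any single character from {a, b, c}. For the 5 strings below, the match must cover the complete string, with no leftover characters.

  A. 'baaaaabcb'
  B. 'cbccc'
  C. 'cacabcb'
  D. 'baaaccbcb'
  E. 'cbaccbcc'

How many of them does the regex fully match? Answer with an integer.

4

A → match
B → match
C → match
D → match
E → no match
Total matched: 4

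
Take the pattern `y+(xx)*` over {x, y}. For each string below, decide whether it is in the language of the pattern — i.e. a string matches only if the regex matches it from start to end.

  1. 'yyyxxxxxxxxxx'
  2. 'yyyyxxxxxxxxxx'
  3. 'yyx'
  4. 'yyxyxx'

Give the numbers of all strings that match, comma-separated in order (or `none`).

1, 2

1 → match
2 → match
3 → no match
4 → no match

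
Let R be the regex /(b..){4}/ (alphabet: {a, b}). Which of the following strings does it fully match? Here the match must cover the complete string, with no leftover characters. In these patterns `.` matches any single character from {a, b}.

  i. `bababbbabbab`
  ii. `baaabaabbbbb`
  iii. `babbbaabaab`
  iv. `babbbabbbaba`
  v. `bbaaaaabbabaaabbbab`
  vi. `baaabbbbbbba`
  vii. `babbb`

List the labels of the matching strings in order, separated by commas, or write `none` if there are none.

i → no match
ii → no match
iii → no match
iv → no match
v → no match
vi → no match
vii → no match

none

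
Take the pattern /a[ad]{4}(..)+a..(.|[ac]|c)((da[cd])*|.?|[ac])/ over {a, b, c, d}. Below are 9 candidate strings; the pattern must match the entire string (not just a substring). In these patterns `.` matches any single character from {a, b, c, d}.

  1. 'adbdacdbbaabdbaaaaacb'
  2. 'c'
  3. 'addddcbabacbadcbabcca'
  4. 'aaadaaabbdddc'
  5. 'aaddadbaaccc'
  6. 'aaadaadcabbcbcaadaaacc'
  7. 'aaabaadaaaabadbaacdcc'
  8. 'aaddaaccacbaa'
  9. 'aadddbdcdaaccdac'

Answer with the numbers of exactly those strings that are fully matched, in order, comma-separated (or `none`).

5, 6, 9

1 → no match
2 → no match — must start with 'a'
3 → no match
4 → no match
5 → match
6 → match
7 → no match
8 → no match
9 → match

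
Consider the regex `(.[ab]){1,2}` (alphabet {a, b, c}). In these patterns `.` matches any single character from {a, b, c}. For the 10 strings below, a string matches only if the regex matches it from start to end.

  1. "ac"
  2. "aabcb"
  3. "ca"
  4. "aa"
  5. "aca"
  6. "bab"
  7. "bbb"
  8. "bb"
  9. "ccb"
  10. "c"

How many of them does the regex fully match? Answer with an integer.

3

1 → no match
2 → no match
3 → match
4 → match
5 → no match
6 → no match
7 → no match
8 → match
9 → no match
10 → no match
Total matched: 3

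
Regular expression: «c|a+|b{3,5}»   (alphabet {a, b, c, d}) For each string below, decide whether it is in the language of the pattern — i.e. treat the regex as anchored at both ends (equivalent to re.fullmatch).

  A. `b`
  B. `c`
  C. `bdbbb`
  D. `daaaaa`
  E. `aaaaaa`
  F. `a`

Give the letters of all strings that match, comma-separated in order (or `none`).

B, E, F

A. `b` → no match
B. `c` → match
C. `bdbbb` → no match
D. `daaaaa` → no match
E. `aaaaaa` → match
F. `a` → match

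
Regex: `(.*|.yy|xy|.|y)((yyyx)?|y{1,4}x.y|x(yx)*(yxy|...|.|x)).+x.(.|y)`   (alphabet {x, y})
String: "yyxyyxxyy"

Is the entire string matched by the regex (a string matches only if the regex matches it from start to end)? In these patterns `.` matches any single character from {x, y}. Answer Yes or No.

Yes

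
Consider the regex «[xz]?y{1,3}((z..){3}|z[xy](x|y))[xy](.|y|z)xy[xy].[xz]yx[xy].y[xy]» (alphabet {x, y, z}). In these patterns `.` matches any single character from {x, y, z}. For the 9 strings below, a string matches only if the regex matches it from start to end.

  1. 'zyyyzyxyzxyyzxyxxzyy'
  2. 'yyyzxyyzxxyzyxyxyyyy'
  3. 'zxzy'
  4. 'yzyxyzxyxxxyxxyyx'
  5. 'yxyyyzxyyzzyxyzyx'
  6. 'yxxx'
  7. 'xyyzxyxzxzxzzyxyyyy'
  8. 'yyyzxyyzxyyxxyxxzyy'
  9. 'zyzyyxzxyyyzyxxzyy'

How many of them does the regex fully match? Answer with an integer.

1 → match
2 → no match
3. 'zxzy' → no match
4 → match
5 → no match
6. 'yxxx' → no match
7 → no match
8 → match
9 → match
Total matched: 4

4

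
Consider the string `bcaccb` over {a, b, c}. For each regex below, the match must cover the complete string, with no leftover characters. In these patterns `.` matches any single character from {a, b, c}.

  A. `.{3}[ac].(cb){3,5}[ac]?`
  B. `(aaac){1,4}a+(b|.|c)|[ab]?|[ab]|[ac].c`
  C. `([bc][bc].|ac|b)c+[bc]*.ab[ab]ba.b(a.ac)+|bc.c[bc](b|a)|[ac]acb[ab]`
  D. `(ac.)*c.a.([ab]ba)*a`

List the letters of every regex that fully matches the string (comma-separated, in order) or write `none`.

A → no match
B → no match
C → match
D → no match — must end with `a`

C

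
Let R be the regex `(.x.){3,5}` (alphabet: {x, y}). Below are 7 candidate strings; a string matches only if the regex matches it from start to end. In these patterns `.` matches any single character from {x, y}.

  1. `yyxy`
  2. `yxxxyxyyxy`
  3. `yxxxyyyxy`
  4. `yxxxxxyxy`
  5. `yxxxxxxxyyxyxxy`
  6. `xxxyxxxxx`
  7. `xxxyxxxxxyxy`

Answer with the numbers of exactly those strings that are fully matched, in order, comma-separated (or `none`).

1. `yyxy` → no match
2. `yxxxyxyyxy` → no match
3. `yxxxyyyxy` → no match
4. `yxxxxxyxy` → match
5 → match
6. `xxxyxxxxx` → match
7. `xxxyxxxxxyxy` → match

4, 5, 6, 7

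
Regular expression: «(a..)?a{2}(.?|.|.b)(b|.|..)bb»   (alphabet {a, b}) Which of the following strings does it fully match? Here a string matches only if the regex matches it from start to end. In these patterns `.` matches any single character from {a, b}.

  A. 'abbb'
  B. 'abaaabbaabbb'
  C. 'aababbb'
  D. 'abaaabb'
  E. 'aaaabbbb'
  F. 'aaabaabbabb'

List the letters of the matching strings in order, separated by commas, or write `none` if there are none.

A → no match
B → no match
C → match
D → no match
E → no match
F → no match

C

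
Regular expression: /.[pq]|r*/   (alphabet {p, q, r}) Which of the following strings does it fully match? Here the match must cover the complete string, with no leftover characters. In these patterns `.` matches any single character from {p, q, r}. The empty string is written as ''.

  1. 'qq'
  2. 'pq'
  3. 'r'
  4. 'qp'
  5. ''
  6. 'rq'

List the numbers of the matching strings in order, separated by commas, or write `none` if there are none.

1 → match
2 → match
3 → match
4 → match
5 → match
6 → match

1, 2, 3, 4, 5, 6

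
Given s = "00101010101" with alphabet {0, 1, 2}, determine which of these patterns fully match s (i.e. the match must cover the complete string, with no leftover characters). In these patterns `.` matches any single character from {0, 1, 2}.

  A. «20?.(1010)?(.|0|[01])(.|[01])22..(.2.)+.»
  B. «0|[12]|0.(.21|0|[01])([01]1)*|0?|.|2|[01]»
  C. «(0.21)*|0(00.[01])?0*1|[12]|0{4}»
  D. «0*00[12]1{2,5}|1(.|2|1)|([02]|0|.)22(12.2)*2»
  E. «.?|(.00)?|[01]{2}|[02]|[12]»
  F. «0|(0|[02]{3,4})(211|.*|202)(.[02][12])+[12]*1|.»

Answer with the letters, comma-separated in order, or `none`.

B

A → no match — must start with "2"
B → match
C → no match
D → no match
E → no match
F → no match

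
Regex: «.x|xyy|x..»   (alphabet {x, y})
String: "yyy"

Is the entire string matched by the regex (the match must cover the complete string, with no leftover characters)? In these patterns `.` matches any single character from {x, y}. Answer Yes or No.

No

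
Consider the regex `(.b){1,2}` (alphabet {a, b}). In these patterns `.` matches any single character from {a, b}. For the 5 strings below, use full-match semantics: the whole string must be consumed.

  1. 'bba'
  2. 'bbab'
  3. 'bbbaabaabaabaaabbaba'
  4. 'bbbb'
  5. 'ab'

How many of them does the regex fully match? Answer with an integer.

3

1. 'bba' → no match — must end with 'b'
2. 'bbab' → match
3 → no match — must end with 'b'
4. 'bbbb' → match
5. 'ab' → match
Total matched: 3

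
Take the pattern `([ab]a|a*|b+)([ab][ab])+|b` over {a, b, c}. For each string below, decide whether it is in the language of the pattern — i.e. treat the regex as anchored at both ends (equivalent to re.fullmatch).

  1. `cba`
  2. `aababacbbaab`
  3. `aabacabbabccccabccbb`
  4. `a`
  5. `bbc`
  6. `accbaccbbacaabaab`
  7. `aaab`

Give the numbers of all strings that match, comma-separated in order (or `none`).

7

1 → no match
2 → no match
3 → no match
4 → no match
5 → no match
6 → no match
7 → match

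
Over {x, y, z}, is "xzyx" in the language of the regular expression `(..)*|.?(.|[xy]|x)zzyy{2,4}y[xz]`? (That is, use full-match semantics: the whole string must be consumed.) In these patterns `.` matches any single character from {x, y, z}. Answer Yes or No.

Yes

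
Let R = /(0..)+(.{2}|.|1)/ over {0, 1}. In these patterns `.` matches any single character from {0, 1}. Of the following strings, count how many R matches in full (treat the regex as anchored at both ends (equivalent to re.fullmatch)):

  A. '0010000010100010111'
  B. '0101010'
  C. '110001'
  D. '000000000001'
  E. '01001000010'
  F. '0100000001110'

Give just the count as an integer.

A → match
B → no match
C → no match — must start with '0'
D → no match
E → match
F → no match
Total matched: 2

2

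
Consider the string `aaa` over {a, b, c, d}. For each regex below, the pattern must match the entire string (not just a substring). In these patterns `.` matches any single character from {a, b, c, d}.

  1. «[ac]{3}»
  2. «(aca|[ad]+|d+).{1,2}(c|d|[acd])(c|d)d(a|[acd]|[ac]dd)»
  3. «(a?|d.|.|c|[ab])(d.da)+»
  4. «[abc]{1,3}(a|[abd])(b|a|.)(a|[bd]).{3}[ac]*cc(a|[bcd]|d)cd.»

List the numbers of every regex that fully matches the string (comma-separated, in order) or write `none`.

1

1 → match
2 → no match
3 → no match — must end with `da`
4 → no match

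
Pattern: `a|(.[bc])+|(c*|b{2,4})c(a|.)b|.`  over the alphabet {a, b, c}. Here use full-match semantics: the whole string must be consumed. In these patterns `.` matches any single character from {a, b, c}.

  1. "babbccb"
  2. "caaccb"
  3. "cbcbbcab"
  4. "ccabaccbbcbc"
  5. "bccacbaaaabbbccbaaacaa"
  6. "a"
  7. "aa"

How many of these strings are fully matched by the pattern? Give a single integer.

1 → no match
2 → no match
3 → match
4 → match
5 → no match
6 → match
7 → no match
Total matched: 3

3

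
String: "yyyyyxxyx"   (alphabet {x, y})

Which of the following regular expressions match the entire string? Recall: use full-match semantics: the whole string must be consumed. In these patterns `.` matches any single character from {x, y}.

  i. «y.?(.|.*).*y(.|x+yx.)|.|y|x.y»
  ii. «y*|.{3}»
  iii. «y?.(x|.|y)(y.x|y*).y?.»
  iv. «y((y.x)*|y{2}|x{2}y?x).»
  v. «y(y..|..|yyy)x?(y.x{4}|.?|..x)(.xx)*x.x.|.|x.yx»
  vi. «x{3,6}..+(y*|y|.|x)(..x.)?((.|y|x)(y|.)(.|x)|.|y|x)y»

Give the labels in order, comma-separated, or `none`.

i → match
ii → no match
iii → match
iv → no match
v → no match
vi → no match — must start with "x"

i, iii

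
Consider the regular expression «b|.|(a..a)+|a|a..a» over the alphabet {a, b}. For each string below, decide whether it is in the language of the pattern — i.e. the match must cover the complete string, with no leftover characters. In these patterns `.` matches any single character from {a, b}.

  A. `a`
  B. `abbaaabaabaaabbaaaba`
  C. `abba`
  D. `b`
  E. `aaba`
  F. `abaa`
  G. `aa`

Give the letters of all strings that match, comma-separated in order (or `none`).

A. `a` → match
B → match
C. `abba` → match
D. `b` → match
E. `aaba` → match
F. `abaa` → match
G. `aa` → no match

A, B, C, D, E, F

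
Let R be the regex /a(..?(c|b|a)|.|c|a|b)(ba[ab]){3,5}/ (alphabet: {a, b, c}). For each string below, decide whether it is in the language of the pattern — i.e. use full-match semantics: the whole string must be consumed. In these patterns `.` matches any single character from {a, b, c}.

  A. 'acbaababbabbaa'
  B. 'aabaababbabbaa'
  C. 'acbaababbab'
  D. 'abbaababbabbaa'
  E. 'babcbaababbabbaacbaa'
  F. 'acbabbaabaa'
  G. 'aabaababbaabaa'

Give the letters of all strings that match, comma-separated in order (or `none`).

A → match
B → match
C → match
D → match
E → no match — must start with 'a'
F → match
G → match

A, B, C, D, F, G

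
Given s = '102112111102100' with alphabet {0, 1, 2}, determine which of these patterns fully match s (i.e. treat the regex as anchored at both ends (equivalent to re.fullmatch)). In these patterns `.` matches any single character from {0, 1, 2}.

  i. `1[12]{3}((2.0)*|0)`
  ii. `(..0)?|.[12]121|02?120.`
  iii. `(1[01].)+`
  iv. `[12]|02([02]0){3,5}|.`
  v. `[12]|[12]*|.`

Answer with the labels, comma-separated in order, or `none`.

i → no match
ii → no match
iii → match
iv → no match
v → no match

iii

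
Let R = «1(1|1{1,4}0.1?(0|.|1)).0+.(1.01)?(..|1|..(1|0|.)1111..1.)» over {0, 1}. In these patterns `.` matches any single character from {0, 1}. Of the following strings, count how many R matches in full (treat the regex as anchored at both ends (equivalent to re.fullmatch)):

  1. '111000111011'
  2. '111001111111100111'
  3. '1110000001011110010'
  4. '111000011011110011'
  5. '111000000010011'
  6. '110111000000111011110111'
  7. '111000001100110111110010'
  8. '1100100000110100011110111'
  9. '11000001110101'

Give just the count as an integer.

1. '111000111011' → match
2 → no match
3 → match
4 → match
5 → match
6 → match
7 → match
8 → match
9 → match
Total matched: 8

8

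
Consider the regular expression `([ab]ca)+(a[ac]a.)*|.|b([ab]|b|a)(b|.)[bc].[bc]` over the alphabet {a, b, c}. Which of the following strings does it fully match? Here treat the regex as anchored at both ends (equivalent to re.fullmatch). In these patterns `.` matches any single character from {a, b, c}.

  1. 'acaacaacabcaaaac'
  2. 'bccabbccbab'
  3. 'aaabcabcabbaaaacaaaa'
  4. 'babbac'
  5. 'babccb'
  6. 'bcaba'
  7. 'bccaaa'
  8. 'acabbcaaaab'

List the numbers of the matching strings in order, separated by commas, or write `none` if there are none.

1 → match
2 → no match
3 → no match
4 → match
5 → match
6 → no match
7 → no match
8 → no match

1, 4, 5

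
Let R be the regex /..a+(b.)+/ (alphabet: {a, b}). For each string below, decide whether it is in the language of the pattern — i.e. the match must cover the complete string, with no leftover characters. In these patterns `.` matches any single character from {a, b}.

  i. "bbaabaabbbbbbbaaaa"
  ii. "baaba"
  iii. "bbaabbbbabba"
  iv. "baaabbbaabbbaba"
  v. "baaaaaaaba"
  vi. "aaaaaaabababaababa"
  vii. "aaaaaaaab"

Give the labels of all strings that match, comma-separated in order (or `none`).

i → no match
ii. "baaba" → match
iii. "bbaabbbbabba" → no match
iv → no match
v. "baaaaaaaba" → match
vi → no match
vii. "aaaaaaaab" → no match

ii, v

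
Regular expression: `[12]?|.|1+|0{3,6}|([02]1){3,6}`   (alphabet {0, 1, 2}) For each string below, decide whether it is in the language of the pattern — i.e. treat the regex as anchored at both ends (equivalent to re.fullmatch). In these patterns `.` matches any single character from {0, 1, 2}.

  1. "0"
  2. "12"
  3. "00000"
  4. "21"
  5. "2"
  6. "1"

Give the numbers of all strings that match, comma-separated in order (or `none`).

1 → match
2 → no match
3 → match
4 → no match
5 → match
6 → match

1, 3, 5, 6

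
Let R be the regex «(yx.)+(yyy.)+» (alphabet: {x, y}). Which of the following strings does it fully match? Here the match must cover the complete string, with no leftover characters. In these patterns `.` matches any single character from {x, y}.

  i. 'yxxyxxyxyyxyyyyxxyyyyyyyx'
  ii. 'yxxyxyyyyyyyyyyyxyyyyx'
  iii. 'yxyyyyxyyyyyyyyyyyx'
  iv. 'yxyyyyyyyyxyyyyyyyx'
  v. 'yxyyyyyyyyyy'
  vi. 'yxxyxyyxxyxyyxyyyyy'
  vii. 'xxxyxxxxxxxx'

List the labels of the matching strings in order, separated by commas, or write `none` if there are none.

i → no match
ii → no match
iii → match
iv → match
v. 'yxyyyyyyyyyy' → no match
vi → match
vii. 'xxxyxxxxxxxx' → no match — must start with 'yx'

iii, iv, vi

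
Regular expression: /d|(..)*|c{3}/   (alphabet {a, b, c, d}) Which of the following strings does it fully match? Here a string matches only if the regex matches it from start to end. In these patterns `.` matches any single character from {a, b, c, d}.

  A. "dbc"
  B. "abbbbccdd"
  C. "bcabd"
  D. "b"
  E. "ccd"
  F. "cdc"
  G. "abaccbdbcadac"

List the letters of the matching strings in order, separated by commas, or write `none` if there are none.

A → no match
B → no match
C → no match
D → no match
E → no match
F → no match
G → no match

none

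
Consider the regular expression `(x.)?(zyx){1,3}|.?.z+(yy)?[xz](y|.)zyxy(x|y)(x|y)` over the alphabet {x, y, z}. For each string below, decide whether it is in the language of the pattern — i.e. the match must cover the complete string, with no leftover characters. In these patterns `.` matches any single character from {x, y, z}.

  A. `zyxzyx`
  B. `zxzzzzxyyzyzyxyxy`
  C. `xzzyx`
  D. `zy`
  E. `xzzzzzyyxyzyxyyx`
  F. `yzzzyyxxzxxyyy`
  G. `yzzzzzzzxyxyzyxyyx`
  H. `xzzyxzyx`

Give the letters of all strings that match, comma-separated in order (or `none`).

A → match
B → no match
C → match
D → no match
E → match
F → no match
G → no match
H → match

A, C, E, H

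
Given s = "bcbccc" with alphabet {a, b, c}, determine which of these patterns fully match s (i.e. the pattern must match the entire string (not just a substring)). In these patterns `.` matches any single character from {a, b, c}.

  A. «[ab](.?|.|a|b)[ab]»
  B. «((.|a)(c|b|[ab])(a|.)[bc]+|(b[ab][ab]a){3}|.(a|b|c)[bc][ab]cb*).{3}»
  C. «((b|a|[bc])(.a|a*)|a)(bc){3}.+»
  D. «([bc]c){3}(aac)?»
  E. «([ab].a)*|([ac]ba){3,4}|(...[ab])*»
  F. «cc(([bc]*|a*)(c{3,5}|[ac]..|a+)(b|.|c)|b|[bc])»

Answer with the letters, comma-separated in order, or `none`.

A → no match
B → no match
C → no match
D → match
E → no match
F → no match — must start with "cc"

D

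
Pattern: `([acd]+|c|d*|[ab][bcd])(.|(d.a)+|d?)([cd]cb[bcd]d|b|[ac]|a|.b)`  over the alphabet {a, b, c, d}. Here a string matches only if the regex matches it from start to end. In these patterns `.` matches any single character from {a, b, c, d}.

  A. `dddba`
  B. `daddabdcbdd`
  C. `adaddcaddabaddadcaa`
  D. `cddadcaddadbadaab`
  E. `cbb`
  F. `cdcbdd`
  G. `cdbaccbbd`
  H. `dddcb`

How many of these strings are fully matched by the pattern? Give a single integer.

7

A → match
B → match
C → no match
D → match
E → match
F → match
G → match
H → match
Total matched: 7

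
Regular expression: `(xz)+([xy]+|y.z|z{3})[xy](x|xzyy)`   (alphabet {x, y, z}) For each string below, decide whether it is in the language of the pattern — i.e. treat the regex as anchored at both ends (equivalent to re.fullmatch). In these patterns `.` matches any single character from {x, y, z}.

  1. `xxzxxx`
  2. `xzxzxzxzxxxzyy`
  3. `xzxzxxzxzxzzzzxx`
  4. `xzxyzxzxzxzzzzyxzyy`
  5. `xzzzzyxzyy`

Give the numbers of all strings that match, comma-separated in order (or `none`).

2, 5

1 → no match — must start with `xz`
2 → match
3 → no match
4 → no match
5 → match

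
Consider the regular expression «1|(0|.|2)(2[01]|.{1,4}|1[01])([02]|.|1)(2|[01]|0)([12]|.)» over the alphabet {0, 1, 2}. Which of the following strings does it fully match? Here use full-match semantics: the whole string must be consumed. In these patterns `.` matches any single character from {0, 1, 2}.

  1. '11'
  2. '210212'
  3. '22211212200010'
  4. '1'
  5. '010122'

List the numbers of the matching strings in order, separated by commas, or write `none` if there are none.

2, 4, 5

1. '11' → no match
2. '210212' → match
3 → no match
4. '1' → match
5. '010122' → match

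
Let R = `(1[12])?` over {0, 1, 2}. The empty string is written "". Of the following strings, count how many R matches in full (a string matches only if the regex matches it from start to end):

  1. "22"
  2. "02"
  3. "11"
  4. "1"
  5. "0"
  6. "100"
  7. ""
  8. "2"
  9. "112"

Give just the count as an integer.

1 → no match
2 → no match
3 → match
4 → no match
5 → no match
6 → no match
7 → match
8 → no match
9 → no match
Total matched: 2

2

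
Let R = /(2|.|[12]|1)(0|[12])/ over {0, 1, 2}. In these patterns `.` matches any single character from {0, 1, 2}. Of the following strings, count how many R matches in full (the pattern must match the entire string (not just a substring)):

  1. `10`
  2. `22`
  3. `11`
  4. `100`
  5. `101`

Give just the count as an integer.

3

1 → match
2 → match
3 → match
4 → no match
5 → no match
Total matched: 3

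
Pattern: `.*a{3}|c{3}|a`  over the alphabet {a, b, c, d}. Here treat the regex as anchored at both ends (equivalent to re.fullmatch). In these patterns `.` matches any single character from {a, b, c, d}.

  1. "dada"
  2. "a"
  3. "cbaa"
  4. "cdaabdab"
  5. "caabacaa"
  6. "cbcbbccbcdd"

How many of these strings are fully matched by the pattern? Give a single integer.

1 → no match
2 → match
3 → no match
4 → no match
5 → no match
6 → no match
Total matched: 1

1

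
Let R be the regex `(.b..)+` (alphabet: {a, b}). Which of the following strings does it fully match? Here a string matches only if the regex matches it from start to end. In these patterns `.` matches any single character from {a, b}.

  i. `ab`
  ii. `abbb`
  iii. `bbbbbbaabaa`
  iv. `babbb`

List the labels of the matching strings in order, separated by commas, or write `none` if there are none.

ii

i → no match
ii → match
iii → no match
iv → no match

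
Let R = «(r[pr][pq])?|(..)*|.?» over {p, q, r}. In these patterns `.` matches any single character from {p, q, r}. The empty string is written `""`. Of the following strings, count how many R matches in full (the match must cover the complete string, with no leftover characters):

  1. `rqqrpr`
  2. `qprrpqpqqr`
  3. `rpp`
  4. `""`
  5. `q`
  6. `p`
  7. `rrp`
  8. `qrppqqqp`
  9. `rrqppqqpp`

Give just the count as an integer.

8

1. `rqqrpr` → match
2. `qprrpqpqqr` → match
3. `rpp` → match
4. `""` → match
5. `q` → match
6. `p` → match
7. `rrp` → match
8. `qrppqqqp` → match
9. `rrqppqqpp` → no match
Total matched: 8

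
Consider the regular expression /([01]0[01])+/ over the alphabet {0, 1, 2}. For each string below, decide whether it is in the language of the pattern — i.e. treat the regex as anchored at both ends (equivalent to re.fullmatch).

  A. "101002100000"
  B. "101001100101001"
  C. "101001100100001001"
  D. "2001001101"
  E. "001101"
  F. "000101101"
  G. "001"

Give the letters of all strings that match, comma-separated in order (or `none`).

A → no match
B → match
C → match
D → no match
E → match
F → match
G → match

B, C, E, F, G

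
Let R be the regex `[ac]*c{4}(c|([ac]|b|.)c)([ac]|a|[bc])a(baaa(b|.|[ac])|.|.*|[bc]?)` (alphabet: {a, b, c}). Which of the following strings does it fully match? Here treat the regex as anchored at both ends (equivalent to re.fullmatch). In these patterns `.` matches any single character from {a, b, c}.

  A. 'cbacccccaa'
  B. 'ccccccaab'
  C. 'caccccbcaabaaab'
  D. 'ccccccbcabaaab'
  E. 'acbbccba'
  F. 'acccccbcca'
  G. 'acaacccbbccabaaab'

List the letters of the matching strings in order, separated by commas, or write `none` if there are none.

A → no match
B → match
C → match
D → no match
E → no match
F → match
G → no match

B, C, F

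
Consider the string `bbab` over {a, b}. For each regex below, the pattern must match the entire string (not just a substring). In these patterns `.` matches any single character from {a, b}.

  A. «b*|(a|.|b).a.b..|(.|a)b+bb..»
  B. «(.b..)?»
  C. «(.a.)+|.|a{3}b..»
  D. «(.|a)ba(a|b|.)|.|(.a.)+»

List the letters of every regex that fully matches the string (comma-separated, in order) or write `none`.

B, D

A → no match
B → match
C → no match
D → match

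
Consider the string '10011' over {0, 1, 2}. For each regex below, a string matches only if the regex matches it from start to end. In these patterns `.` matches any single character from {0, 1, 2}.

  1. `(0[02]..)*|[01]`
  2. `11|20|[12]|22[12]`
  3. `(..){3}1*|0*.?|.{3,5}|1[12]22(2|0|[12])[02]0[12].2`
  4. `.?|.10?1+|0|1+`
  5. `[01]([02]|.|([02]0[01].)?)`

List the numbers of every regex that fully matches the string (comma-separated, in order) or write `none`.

3, 5

1 → no match
2 → no match
3 → match
4 → no match
5 → match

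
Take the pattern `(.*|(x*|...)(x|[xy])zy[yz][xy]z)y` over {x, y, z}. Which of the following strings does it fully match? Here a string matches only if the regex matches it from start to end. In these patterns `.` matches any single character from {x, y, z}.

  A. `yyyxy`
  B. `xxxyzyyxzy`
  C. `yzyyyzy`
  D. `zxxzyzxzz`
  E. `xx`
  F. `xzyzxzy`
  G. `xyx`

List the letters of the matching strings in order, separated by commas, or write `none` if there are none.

A → match
B → match
C → match
D → no match — must end with `y`
E → no match — must end with `y`
F → match
G → no match — must end with `y`

A, B, C, F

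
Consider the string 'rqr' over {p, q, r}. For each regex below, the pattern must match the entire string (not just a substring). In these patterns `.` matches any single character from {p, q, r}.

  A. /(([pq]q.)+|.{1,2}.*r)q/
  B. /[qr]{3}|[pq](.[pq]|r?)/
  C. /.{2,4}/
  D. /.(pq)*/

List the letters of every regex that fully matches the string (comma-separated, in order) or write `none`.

B, C

A → no match — must end with 'q'
B → match
C → match
D → no match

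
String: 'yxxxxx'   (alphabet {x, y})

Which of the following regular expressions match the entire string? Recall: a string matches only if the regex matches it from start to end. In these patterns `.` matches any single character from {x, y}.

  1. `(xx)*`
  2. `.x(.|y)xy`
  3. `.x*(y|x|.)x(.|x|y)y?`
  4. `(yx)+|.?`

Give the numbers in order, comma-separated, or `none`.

1 → no match
2 → no match — must end with 'xy'
3 → match
4 → no match

3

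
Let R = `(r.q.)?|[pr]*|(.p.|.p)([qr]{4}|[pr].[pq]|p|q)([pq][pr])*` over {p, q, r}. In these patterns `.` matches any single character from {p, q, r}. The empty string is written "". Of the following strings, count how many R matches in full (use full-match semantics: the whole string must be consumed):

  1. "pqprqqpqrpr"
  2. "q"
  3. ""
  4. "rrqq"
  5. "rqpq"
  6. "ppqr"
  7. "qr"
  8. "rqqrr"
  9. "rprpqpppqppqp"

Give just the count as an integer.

1 → no match
2 → no match
3 → match
4 → match
5 → no match
6 → no match
7 → no match
8 → no match
9 → no match
Total matched: 2

2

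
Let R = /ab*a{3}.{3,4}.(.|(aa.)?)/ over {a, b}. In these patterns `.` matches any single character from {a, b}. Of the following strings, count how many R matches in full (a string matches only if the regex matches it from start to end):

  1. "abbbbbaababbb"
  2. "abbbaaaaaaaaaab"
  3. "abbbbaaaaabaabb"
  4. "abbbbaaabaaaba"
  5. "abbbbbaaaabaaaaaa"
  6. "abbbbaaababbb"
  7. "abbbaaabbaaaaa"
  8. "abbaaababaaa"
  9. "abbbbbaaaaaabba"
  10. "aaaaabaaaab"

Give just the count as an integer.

8

1 → no match
2 → match
3 → no match
4 → match
5 → match
6 → match
7 → match
8 → match
9 → match
10 → match
Total matched: 8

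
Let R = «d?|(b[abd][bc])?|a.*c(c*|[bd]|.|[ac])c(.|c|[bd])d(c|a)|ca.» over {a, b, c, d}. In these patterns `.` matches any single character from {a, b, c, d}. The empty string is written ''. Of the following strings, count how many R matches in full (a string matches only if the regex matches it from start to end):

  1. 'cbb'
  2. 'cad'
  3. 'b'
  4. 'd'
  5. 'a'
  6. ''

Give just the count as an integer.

1. 'cbb' → no match
2. 'cad' → match
3. 'b' → no match
4. 'd' → match
5. 'a' → no match
6. '' → match
Total matched: 3

3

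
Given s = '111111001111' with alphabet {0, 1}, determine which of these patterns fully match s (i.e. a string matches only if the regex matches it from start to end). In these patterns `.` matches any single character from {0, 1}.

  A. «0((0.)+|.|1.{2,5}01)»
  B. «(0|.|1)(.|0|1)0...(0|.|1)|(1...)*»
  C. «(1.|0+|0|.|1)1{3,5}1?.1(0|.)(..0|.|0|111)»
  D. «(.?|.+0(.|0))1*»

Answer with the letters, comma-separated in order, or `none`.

A → no match — must start with '0'
B → match
C → no match
D → match

B, D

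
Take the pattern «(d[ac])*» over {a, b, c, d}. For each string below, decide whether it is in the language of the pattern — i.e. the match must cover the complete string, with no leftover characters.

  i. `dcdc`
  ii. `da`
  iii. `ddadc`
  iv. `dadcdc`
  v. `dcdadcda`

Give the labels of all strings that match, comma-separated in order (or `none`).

i, ii, iv, v

i. `dcdc` → match
ii. `da` → match
iii. `ddadc` → no match
iv. `dadcdc` → match
v. `dcdadcda` → match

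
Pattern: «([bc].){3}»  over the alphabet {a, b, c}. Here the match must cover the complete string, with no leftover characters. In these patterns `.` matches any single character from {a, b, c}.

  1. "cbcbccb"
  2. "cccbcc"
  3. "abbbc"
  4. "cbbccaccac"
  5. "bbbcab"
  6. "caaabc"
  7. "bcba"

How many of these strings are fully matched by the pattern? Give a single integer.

1 → no match
2 → match
3 → no match
4 → no match
5 → no match
6 → no match
7 → no match
Total matched: 1

1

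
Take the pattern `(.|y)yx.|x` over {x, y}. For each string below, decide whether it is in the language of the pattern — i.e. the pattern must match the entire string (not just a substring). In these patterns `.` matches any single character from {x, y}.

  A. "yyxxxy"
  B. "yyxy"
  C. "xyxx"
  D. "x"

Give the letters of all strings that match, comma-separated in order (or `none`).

B, C, D

A → no match
B → match
C → match
D → match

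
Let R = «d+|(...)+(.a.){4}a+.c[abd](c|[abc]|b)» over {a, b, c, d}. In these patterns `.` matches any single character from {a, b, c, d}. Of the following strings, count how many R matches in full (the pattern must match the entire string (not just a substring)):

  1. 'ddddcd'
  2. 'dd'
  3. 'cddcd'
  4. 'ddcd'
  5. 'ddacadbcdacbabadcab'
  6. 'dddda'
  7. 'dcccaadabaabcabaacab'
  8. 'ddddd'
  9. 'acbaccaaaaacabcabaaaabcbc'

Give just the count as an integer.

3

1 → no match
2 → match
3 → no match
4 → no match
5 → no match
6 → no match
7 → match
8 → match
9 → no match
Total matched: 3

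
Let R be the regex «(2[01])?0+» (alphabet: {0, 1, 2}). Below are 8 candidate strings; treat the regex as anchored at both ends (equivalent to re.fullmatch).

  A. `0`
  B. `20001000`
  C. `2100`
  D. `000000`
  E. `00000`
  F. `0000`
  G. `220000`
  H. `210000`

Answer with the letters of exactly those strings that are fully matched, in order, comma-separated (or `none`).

A, C, D, E, F, H

A. `0` → match
B. `20001000` → no match
C. `2100` → match
D. `000000` → match
E. `00000` → match
F. `0000` → match
G. `220000` → no match
H. `210000` → match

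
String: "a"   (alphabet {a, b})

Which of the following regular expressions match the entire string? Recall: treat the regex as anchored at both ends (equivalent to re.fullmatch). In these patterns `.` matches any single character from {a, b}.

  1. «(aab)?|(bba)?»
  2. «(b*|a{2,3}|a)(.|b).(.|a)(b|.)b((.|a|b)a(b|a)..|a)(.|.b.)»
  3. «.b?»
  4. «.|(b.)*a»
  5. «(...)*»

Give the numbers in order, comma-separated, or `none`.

3, 4

1 → no match
2 → no match
3 → match
4 → match
5 → no match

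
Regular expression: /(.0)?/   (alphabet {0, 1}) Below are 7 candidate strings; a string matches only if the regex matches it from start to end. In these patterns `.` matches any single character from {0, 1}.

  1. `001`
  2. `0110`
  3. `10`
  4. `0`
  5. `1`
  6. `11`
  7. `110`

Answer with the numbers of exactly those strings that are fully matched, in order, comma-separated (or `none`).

3

1. `001` → no match
2. `0110` → no match
3. `10` → match
4. `0` → no match
5. `1` → no match
6. `11` → no match
7. `110` → no match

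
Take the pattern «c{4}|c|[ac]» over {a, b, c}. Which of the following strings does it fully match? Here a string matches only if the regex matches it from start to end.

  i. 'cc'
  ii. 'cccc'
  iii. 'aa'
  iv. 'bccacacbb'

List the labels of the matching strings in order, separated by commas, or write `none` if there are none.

i. 'cc' → no match
ii. 'cccc' → match
iii. 'aa' → no match
iv. 'bccacacbb' → no match

ii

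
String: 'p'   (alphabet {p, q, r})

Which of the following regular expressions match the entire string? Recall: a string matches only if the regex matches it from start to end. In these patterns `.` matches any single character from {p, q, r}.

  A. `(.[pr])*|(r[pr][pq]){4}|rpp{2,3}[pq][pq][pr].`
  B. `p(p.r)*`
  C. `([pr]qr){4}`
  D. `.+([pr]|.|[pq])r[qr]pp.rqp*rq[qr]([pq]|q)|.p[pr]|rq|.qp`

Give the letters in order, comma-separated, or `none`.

A → no match
B → match
C → no match — must end with 'qr'
D → no match

B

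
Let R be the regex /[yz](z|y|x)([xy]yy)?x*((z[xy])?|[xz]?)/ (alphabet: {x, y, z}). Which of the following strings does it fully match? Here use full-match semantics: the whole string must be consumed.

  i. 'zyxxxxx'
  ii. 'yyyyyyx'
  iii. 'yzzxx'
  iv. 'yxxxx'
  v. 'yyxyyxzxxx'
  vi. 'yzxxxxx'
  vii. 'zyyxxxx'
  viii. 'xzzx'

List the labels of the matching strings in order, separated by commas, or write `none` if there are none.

i, iv, vi

i. 'zyxxxxx' → match
ii. 'yyyyyyx' → no match
iii. 'yzzxx' → no match
iv. 'yxxxx' → match
v. 'yyxyyxzxxx' → no match
vi. 'yzxxxxx' → match
vii. 'zyyxxxx' → no match
viii. 'xzzx' → no match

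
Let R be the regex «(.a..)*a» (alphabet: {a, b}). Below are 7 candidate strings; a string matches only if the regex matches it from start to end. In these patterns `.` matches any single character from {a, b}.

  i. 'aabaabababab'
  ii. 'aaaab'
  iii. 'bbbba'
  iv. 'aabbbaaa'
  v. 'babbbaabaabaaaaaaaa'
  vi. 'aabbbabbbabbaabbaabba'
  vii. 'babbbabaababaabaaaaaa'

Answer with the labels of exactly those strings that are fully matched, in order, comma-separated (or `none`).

vi

i → no match — must end with 'a'
ii → no match — must end with 'a'
iii → no match
iv → no match
v → no match
vi → match
vii → no match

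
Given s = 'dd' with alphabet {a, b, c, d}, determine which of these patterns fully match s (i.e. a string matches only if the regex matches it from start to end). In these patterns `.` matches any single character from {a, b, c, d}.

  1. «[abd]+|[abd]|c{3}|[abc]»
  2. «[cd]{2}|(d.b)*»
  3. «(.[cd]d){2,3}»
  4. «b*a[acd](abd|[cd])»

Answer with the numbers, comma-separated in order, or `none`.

1, 2

1 → match
2 → match
3 → no match
4 → no match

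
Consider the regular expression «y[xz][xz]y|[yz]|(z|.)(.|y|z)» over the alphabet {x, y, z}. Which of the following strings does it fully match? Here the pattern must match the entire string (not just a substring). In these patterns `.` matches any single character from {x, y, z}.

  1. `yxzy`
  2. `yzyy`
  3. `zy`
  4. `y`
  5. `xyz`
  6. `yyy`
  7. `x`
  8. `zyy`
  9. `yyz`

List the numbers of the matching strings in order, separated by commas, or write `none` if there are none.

1. `yxzy` → match
2. `yzyy` → no match
3. `zy` → match
4. `y` → match
5. `xyz` → no match
6. `yyy` → no match
7. `x` → no match
8. `zyy` → no match
9. `yyz` → no match

1, 3, 4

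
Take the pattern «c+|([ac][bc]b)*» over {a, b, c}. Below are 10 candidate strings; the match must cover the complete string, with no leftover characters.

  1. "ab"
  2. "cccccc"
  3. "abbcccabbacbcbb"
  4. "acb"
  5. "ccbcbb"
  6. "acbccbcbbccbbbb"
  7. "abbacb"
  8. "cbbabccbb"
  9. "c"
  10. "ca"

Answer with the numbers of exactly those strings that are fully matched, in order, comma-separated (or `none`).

2, 4, 5, 7, 9

1 → no match
2 → match
3 → no match
4 → match
5 → match
6 → no match
7 → match
8 → no match
9 → match
10 → no match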